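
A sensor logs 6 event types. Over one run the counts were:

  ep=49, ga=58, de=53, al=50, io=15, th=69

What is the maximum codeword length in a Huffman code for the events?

3

Merge the two lowest-weight nodes at each step:
io(15) + ep(49) → 64
al(50) + de(53) → 103
ga(58) + 64 → 122
th(69) + 103 → 172
122 + 172 → 294
The rarest symbols sit at the bottom; the longest codeword is 3 bits.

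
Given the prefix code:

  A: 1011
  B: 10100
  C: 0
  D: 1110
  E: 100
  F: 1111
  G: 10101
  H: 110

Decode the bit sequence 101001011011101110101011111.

Read left to right; each codeword is recognised as soon as it completes (prefix code):
  10100→B | 1011→A | 0→C | 1110→D | 1110→D | 10101→G | 1111→F
Decoded message: BACDDGF

BACDDGF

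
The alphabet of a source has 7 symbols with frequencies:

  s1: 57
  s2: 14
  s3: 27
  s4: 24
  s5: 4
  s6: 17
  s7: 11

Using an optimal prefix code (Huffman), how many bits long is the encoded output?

Greedily combine the two least-frequent nodes:
s5(4) + s7(11) → 15
s2(14) + 15 → 29
s6(17) + s4(24) → 41
s3(27) + 29 → 56
41 + 56 → 97
s1(57) + 97 → 154
The encoded length is the sum of every internal node's weight: 15 + 29 + 41 + 56 + 97 + 154 = 392 bits.

392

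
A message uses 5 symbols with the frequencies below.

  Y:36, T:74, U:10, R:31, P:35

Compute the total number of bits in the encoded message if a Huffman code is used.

410

Greedily combine the two least-frequent nodes:
merge U(10) and R(31): 41
merge P(35) and Y(36): 71
merge 41 and 71: 112
merge T(74) and 112: 186
The encoded length is the sum of every internal node's weight: 41 + 71 + 112 + 186 = 410 bits.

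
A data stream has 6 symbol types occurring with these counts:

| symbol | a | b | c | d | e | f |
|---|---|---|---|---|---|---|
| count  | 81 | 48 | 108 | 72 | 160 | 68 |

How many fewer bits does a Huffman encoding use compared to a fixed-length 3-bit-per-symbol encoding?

268

Fixed-length: 3 bits × 537 symbols = 1611 bits.
Huffman merges:
combine b(48), f(68) → 116
combine d(72), a(81) → 153
combine c(108), 116 → 224
combine 153, e(160) → 313
combine 224, 313 → 537
Huffman total = 116 + 153 + 224 + 313 + 537 = 1343 bits.
Saving = 1611 − 1343 = 268 bits.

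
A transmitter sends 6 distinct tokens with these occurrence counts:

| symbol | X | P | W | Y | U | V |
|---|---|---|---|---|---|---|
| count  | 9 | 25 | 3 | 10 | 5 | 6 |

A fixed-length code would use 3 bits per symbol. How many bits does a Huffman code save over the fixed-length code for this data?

42

Fixed-length: 3 bits × 58 symbols = 174 bits.
Huffman merges:
combine W(3), U(5) → 8
combine V(6), 8 → 14
combine X(9), Y(10) → 19
combine 14, 19 → 33
combine P(25), 33 → 58
Huffman total = 8 + 14 + 19 + 33 + 58 = 132 bits.
Saving = 174 − 132 = 42 bits.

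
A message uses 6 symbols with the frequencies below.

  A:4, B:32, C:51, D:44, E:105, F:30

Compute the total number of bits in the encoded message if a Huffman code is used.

622

Merge the two smallest weights repeatedly:
A(4) + F(30) → 34
B(32) + 34 → 66
D(44) + C(51) → 95
66 + 95 → 161
E(105) + 161 → 266
Each symbol's bit-cost is frequency × depth; summing gives 622 bits (equivalently 34 + 66 + 95 + 161 + 266).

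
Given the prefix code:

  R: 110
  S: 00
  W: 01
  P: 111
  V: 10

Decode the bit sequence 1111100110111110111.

PRWVPRP

Read left to right; each codeword is recognised as soon as it completes (prefix code):
  111→P | 110→R | 01→W | 10→V | 111→P | 110→R | 111→P
Decoded message: PRWVPRP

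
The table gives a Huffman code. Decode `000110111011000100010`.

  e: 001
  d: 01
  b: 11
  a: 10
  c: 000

cbdbdaeca

Read left to right; each codeword is recognised as soon as it completes (prefix code):
  000→c | 11→b | 01→d | 11→b | 01→d | 10→a | 001→e | 000→c | 10→a
Decoded message: cbdbdaeca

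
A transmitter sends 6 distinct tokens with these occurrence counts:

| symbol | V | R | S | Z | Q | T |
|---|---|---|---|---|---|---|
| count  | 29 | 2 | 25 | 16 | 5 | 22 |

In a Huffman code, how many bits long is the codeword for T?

Huffman merges, smallest pair first:
R(2) + Q(5) → 7
7 + Z(16) → 23
T(22) + 23 → 45
S(25) + V(29) → 54
45 + 54 → 99
T's leaf is at depth 2, giving a 2-bit codeword.

2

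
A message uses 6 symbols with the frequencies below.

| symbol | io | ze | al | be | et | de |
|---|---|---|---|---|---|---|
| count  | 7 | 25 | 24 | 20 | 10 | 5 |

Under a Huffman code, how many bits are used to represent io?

4

Repeatedly merge the two smallest:
de(5) + io(7) → 12
et(10) + 12 → 22
be(20) + 22 → 42
al(24) + ze(25) → 49
42 + 49 → 91
The subtree containing io is merged 4 times, so code length = 4.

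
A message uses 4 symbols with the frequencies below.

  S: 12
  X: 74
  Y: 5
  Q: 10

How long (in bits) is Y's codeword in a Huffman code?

3

Huffman merges, smallest pair first:
Y(5) + Q(10) → 15
S(12) + 15 → 27
27 + X(74) → 101
Y's leaf is at depth 3, giving a 3-bit codeword.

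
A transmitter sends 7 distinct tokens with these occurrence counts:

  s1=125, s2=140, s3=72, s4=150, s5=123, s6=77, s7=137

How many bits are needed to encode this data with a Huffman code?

Build the Huffman tree bottom-up:
combine s3(72), s6(77) → 149
combine s5(123), s1(125) → 248
combine s7(137), s2(140) → 277
combine 149, s4(150) → 299
combine 248, 277 → 525
combine 299, 525 → 824
Each symbol's bit-cost is frequency × depth; summing gives 2322 bits (equivalently 149 + 248 + 277 + 299 + 525 + 824).

2322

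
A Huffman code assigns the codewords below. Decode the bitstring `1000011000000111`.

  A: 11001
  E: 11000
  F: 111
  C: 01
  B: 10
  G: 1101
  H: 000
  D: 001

Read left to right; each codeword is recognised as soon as it completes (prefix code):
  10→B | 000→H | 11000→E | 000→H | 111→F
Decoded message: BHEHF

BHEHF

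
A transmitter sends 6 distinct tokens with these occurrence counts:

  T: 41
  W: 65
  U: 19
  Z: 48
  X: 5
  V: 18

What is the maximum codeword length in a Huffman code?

Merge the two lowest-weight nodes at each step:
merge X(5) and V(18): 23
merge U(19) and 23: 42
merge T(41) and 42: 83
merge Z(48) and W(65): 113
merge 83 and 113: 196
The first pair merged (X, V) ends up deepest, at depth 4.

4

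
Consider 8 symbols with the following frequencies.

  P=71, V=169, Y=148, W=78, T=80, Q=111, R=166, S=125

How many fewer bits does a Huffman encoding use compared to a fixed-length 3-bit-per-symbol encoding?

Fixed-length: 3 bits × 948 symbols = 2844 bits.
Huffman merges:
merge P(71) and W(78): 149
merge T(80) and Q(111): 191
merge S(125) and Y(148): 273
merge 149 and R(166): 315
merge V(169) and 191: 360
merge 273 and 315: 588
merge 360 and 588: 948
Huffman total = 149 + 191 + 273 + 315 + 360 + 588 + 948 = 2824 bits.
Saving = 2844 − 2824 = 20 bits.

20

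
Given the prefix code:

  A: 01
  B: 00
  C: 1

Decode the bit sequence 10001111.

CBACCC

Read left to right; each codeword is recognised as soon as it completes (prefix code):
  1→C | 00→B | 01→A | 1→C | 1→C | 1→C
Decoded message: CBACCC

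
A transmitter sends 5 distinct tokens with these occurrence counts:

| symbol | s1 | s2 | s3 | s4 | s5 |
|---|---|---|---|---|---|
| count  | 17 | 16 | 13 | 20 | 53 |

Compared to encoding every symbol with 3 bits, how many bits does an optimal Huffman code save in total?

Fixed-length: 3 bits × 119 symbols = 357 bits.
Huffman merges:
merge s3(13) and s2(16): 29
merge s1(17) and s4(20): 37
merge 29 and 37: 66
merge s5(53) and 66: 119
Huffman total = 29 + 37 + 66 + 119 = 251 bits.
Saving = 357 − 251 = 106 bits.

106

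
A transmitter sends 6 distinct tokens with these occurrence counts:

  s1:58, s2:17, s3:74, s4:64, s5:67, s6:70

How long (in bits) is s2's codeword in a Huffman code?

3

Build the tree from the bottom:
merge s2(17) and s1(58): 75
merge s4(64) and s5(67): 131
merge s6(70) and s3(74): 144
merge 75 and 131: 206
merge 144 and 206: 350
The subtree containing s2 is merged 3 times, so code length = 3.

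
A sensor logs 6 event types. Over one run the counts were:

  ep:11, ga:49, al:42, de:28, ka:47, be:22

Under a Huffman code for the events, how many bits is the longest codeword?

Merge the two lowest-weight nodes at each step:
merge ep(11) and be(22): 33
merge de(28) and 33: 61
merge al(42) and ka(47): 89
merge ga(49) and 61: 110
merge 89 and 110: 199
Maximum depth reached is 4.

4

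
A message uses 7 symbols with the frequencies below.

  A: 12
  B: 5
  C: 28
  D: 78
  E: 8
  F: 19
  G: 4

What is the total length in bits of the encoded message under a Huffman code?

332

Merge the two smallest weights repeatedly:
G(4) + B(5) → 9
E(8) + 9 → 17
A(12) + 17 → 29
F(19) + C(28) → 47
29 + 47 → 76
76 + D(78) → 154
The encoded length is the sum of every internal node's weight: 9 + 17 + 29 + 47 + 76 + 154 = 332 bits.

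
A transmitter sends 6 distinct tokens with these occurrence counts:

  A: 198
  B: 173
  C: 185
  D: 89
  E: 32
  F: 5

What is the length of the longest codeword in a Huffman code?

4

Merge the two lowest-weight nodes at each step:
merge F(5) and E(32): 37
merge 37 and D(89): 126
merge 126 and B(173): 299
merge C(185) and A(198): 383
merge 299 and 383: 682
The first pair merged (F, E) ends up deepest, at depth 4.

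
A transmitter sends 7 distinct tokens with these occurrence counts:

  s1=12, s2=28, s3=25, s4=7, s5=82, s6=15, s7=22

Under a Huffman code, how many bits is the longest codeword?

Merge the two lowest-weight nodes at each step:
merge s4(7) and s1(12): 19
merge s6(15) and 19: 34
merge s7(22) and s3(25): 47
merge s2(28) and 34: 62
merge 47 and 62: 109
merge s5(82) and 109: 191
The rarest symbols sit at the bottom; the longest codeword is 5 bits.

5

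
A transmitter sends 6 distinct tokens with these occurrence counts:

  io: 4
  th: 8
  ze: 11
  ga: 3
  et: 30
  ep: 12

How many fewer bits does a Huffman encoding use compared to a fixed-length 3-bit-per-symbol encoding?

53

Fixed-length: 3 bits × 68 symbols = 204 bits.
Huffman merges:
merge ga(3) and io(4): 7
merge 7 and th(8): 15
merge ze(11) and ep(12): 23
merge 15 and 23: 38
merge et(30) and 38: 68
Huffman total = 7 + 15 + 23 + 38 + 68 = 151 bits.
Saving = 204 − 151 = 53 bits.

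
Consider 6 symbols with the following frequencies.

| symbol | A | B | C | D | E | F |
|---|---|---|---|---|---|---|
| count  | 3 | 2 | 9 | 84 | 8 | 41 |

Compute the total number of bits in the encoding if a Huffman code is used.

Merge the two smallest weights repeatedly:
merge B(2) and A(3): 5
merge 5 and E(8): 13
merge C(9) and 13: 22
merge 22 and F(41): 63
merge 63 and D(84): 147
Each symbol's bit-cost is frequency × depth; summing gives 250 bits (equivalently 5 + 13 + 22 + 63 + 147).

250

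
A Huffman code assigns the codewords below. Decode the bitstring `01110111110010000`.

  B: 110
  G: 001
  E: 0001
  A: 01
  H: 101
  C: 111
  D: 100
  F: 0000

Read left to right; each codeword is recognised as soon as it completes (prefix code):
  01→A | 110→B | 111→C | 110→B | 01→A | 0000→F
Decoded message: ABCBAF

ABCBAF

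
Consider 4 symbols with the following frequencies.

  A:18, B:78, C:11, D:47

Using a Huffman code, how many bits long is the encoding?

259

Greedily combine the two least-frequent nodes:
combine C(11), A(18) → 29
combine 29, D(47) → 76
combine 76, B(78) → 154
The encoded length is the sum of every internal node's weight: 29 + 76 + 154 = 259 bits.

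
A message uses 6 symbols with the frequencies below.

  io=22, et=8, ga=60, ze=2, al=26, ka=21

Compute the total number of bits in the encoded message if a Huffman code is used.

307

Greedily combine the two least-frequent nodes:
merge ze(2) and et(8): 10
merge 10 and ka(21): 31
merge io(22) and al(26): 48
merge 31 and 48: 79
merge ga(60) and 79: 139
The encoded length is the sum of every internal node's weight: 10 + 31 + 48 + 79 + 139 = 307 bits.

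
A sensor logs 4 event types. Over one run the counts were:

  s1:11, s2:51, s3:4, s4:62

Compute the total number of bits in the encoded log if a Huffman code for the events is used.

209

Greedily combine the two least-frequent nodes:
combine s3(4), s1(11) → 15
combine 15, s2(51) → 66
combine s4(62), 66 → 128
The encoded length is the sum of every internal node's weight: 15 + 66 + 128 = 209 bits.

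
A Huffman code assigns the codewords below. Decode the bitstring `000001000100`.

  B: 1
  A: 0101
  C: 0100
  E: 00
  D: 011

EECC

Read left to right; each codeword is recognised as soon as it completes (prefix code):
  00→E | 00→E | 0100→C | 0100→C
Decoded message: EECC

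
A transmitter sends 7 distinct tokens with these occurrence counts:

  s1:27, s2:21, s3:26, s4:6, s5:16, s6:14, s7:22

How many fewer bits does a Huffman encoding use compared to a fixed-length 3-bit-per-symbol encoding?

Fixed-length: 3 bits × 132 symbols = 396 bits.
Huffman merges:
combine s4(6), s6(14) → 20
combine s5(16), 20 → 36
combine s2(21), s7(22) → 43
combine s3(26), s1(27) → 53
combine 36, 43 → 79
combine 53, 79 → 132
Huffman total = 20 + 36 + 43 + 53 + 79 + 132 = 363 bits.
Saving = 396 − 363 = 33 bits.

33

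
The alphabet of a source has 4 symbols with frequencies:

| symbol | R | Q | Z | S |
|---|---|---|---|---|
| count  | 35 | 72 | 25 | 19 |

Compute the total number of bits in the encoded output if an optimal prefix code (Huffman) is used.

274

Merge the two smallest weights repeatedly:
combine S(19), Z(25) → 44
combine R(35), 44 → 79
combine Q(72), 79 → 151
The encoded length is the sum of every internal node's weight: 44 + 79 + 151 = 274 bits.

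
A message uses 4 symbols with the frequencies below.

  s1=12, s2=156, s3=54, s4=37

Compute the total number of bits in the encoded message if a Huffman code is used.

411

Build the Huffman tree bottom-up:
combine s1(12), s4(37) → 49
combine 49, s3(54) → 103
combine 103, s2(156) → 259
Each symbol's bit-cost is frequency × depth; summing gives 411 bits (equivalently 49 + 103 + 259).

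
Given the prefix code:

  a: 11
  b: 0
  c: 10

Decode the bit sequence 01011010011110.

Read left to right; each codeword is recognised as soon as it completes (prefix code):
  0→b | 10→c | 11→a | 0→b | 10→c | 0→b | 11→a | 11→a | 0→b
Decoded message: bcabcbaab

bcabcbaab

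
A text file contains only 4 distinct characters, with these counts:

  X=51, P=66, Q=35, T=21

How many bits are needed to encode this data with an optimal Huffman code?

336

Merge the two smallest weights repeatedly:
combine T(21), Q(35) → 56
combine X(51), 56 → 107
combine P(66), 107 → 173
The encoded length is the sum of every internal node's weight: 56 + 107 + 173 = 336 bits.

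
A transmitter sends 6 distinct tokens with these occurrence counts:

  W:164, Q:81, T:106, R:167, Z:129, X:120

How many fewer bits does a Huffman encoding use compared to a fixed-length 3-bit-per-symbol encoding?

Fixed-length: 3 bits × 767 symbols = 2301 bits.
Huffman merges:
merge Q(81) and T(106): 187
merge X(120) and Z(129): 249
merge W(164) and R(167): 331
merge 187 and 249: 436
merge 331 and 436: 767
Huffman total = 187 + 249 + 331 + 436 + 767 = 1970 bits.
Saving = 2301 − 1970 = 331 bits.

331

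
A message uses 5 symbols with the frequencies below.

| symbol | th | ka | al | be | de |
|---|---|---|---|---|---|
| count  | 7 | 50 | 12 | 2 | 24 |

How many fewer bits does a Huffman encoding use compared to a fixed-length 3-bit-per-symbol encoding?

Fixed-length: 3 bits × 95 symbols = 285 bits.
Huffman merges:
merge be(2) and th(7): 9
merge 9 and al(12): 21
merge 21 and de(24): 45
merge 45 and ka(50): 95
Huffman total = 9 + 21 + 45 + 95 = 170 bits.
Saving = 285 − 170 = 115 bits.

115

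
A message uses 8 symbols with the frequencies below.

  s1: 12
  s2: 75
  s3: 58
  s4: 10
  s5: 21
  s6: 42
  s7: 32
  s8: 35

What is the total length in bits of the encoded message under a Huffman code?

787

Build the Huffman tree bottom-up:
s4(10) + s1(12) → 22
s5(21) + 22 → 43
s7(32) + s8(35) → 67
s6(42) + 43 → 85
s3(58) + 67 → 125
s2(75) + 85 → 160
125 + 160 → 285
The encoded length is the sum of every internal node's weight: 22 + 43 + 67 + 85 + 125 + 160 + 285 = 787 bits.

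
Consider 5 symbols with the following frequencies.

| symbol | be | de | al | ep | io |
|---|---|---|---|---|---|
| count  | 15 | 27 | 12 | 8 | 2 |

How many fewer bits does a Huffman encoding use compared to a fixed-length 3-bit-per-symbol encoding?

59

Fixed-length: 3 bits × 64 symbols = 192 bits.
Huffman merges:
io(2) + ep(8) → 10
10 + al(12) → 22
be(15) + 22 → 37
de(27) + 37 → 64
Huffman total = 10 + 22 + 37 + 64 = 133 bits.
Saving = 192 − 133 = 59 bits.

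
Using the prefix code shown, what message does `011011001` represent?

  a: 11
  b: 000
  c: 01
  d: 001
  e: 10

cead

Read left to right; each codeword is recognised as soon as it completes (prefix code):
  01→c | 10→e | 11→a | 001→d
Decoded message: cead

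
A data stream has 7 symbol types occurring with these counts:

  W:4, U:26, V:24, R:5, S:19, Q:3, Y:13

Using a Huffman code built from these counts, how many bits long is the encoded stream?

Build the Huffman tree bottom-up:
combine Q(3), W(4) → 7
combine R(5), 7 → 12
combine 12, Y(13) → 25
combine S(19), V(24) → 43
combine 25, U(26) → 51
combine 43, 51 → 94
The encoded length is the sum of every internal node's weight: 7 + 12 + 25 + 43 + 51 + 94 = 232 bits.

232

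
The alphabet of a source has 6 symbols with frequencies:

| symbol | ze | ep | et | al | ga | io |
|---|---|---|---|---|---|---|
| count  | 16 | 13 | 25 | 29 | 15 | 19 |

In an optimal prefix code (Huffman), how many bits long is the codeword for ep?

Build the tree from the bottom:
combine ep(13), ga(15) → 28
combine ze(16), io(19) → 35
combine et(25), 28 → 53
combine al(29), 35 → 64
combine 53, 64 → 117
ep sits 3 levels below the root, so its codeword is 3 bits.

3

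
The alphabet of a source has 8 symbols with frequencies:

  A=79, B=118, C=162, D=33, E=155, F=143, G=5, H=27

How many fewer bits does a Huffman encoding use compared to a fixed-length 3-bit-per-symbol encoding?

Fixed-length: 3 bits × 722 symbols = 2166 bits.
Huffman merges:
G(5) + H(27) → 32
32 + D(33) → 65
65 + A(79) → 144
B(118) + F(143) → 261
144 + E(155) → 299
C(162) + 261 → 423
299 + 423 → 722
Huffman total = 32 + 65 + 144 + 261 + 299 + 423 + 722 = 1946 bits.
Saving = 2166 − 1946 = 220 bits.

220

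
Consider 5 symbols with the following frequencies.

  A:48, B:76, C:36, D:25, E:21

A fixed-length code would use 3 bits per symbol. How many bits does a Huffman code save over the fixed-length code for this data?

Fixed-length: 3 bits × 206 symbols = 618 bits.
Huffman merges:
merge E(21) and D(25): 46
merge C(36) and 46: 82
merge A(48) and B(76): 124
merge 82 and 124: 206
Huffman total = 46 + 82 + 124 + 206 = 458 bits.
Saving = 618 − 458 = 160 bits.

160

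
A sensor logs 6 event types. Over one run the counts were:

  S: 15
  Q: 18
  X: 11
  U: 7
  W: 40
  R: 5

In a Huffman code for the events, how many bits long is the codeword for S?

Repeatedly merge the two smallest:
merge R(5) and U(7): 12
merge X(11) and 12: 23
merge S(15) and Q(18): 33
merge 23 and 33: 56
merge W(40) and 56: 96
S sits 3 levels below the root, so its codeword is 3 bits.

3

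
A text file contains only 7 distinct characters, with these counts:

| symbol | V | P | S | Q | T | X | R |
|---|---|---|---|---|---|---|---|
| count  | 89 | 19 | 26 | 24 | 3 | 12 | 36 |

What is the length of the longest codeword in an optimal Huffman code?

5

Merge the two lowest-weight nodes at each step:
T(3) + X(12) → 15
15 + P(19) → 34
Q(24) + S(26) → 50
34 + R(36) → 70
50 + 70 → 120
V(89) + 120 → 209
The rarest symbols sit at the bottom; the longest codeword is 5 bits.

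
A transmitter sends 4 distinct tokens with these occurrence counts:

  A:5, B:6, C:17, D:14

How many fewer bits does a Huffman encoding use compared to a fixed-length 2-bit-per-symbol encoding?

Fixed-length: 2 bits × 42 symbols = 84 bits.
Huffman merges:
A(5) + B(6) → 11
11 + D(14) → 25
C(17) + 25 → 42
Huffman total = 11 + 25 + 42 = 78 bits.
Saving = 84 − 78 = 6 bits.

6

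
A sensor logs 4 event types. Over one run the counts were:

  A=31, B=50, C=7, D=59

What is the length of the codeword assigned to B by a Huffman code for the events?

Repeatedly merge the two smallest:
combine C(7), A(31) → 38
combine 38, B(50) → 88
combine D(59), 88 → 147
B's leaf is at depth 2, giving a 2-bit codeword.

2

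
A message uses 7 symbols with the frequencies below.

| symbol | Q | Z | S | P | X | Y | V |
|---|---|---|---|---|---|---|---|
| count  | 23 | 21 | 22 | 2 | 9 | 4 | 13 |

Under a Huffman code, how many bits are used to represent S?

Repeatedly merge the two smallest:
merge P(2) and Y(4): 6
merge 6 and X(9): 15
merge V(13) and 15: 28
merge Z(21) and S(22): 43
merge Q(23) and 28: 51
merge 43 and 51: 94
S sits 2 levels below the root, so its codeword is 2 bits.

2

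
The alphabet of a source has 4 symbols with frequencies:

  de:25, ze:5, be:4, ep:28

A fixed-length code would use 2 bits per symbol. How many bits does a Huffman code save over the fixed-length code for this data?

Fixed-length: 2 bits × 62 symbols = 124 bits.
Huffman merges:
merge be(4) and ze(5): 9
merge 9 and de(25): 34
merge ep(28) and 34: 62
Huffman total = 9 + 34 + 62 = 105 bits.
Saving = 124 − 105 = 19 bits.

19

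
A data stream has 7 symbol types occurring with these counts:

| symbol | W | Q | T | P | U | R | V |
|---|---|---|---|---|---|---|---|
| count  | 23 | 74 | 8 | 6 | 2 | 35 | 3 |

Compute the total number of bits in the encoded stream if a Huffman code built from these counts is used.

Merge the two smallest weights repeatedly:
merge U(2) and V(3): 5
merge 5 and P(6): 11
merge T(8) and 11: 19
merge 19 and W(23): 42
merge R(35) and 42: 77
merge Q(74) and 77: 151
The encoded length is the sum of every internal node's weight: 5 + 11 + 19 + 42 + 77 + 151 = 305 bits.

305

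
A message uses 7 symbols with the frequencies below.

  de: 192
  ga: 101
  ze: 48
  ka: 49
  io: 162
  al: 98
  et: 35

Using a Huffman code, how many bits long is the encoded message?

Merge the two smallest weights repeatedly:
merge et(35) and ze(48): 83
merge ka(49) and 83: 132
merge al(98) and ga(101): 199
merge 132 and io(162): 294
merge de(192) and 199: 391
merge 294 and 391: 685
Total encoded bits = sum of merged weights = 83 + 132 + 199 + 294 + 391 + 685 = 1784.

1784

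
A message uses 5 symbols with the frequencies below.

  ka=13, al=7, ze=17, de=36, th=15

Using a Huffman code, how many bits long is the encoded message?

Merge the two smallest weights repeatedly:
al(7) + ka(13) → 20
th(15) + ze(17) → 32
20 + 32 → 52
de(36) + 52 → 88
Each symbol's bit-cost is frequency × depth; summing gives 192 bits (equivalently 20 + 32 + 52 + 88).

192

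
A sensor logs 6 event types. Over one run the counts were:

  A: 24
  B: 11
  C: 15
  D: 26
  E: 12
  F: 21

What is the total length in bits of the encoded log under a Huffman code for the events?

277

Build the Huffman tree bottom-up:
combine B(11), E(12) → 23
combine C(15), F(21) → 36
combine 23, A(24) → 47
combine D(26), 36 → 62
combine 47, 62 → 109
The encoded length is the sum of every internal node's weight: 23 + 36 + 47 + 62 + 109 = 277 bits.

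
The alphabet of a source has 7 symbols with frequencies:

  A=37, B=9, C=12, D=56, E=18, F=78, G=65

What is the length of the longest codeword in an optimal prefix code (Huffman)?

Merge the two lowest-weight nodes at each step:
B(9) + C(12) → 21
E(18) + 21 → 39
A(37) + 39 → 76
D(56) + G(65) → 121
76 + F(78) → 154
121 + 154 → 275
The first pair merged (B, C) ends up deepest, at depth 5.

5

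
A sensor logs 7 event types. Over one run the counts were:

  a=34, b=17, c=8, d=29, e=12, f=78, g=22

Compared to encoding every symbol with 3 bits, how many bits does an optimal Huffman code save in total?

99

Fixed-length: 3 bits × 200 symbols = 600 bits.
Huffman merges:
merge c(8) and e(12): 20
merge b(17) and 20: 37
merge g(22) and d(29): 51
merge a(34) and 37: 71
merge 51 and 71: 122
merge f(78) and 122: 200
Huffman total = 20 + 37 + 51 + 71 + 122 + 200 = 501 bits.
Saving = 600 − 501 = 99 bits.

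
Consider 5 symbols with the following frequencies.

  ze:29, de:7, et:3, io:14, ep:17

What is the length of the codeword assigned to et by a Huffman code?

Build the tree from the bottom:
et(3) + de(7) → 10
10 + io(14) → 24
ep(17) + 24 → 41
ze(29) + 41 → 70
The subtree containing et is merged 4 times, so code length = 4.

4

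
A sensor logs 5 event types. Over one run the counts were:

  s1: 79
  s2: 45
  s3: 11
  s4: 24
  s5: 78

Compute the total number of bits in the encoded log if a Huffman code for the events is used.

509

Merge the two smallest weights repeatedly:
s3(11) + s4(24) → 35
35 + s2(45) → 80
s5(78) + s1(79) → 157
80 + 157 → 237
Total encoded bits = sum of merged weights = 35 + 80 + 157 + 237 = 509.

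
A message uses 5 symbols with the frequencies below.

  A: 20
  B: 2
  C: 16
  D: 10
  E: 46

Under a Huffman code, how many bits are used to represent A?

Repeatedly merge the two smallest:
combine B(2), D(10) → 12
combine 12, C(16) → 28
combine A(20), 28 → 48
combine E(46), 48 → 94
A's leaf is at depth 2, giving a 2-bit codeword.

2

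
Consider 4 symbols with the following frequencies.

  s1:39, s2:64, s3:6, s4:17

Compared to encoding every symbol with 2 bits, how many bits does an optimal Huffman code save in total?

Fixed-length: 2 bits × 126 symbols = 252 bits.
Huffman merges:
s3(6) + s4(17) → 23
23 + s1(39) → 62
62 + s2(64) → 126
Huffman total = 23 + 62 + 126 = 211 bits.
Saving = 252 − 211 = 41 bits.

41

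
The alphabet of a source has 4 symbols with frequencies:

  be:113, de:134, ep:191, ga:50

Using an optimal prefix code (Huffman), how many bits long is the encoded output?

Merge the two smallest weights repeatedly:
merge ga(50) and be(113): 163
merge de(134) and 163: 297
merge ep(191) and 297: 488
Total encoded bits = sum of merged weights = 163 + 297 + 488 = 948.

948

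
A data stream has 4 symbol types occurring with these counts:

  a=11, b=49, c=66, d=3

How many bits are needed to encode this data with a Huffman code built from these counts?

Merge the two smallest weights repeatedly:
combine d(3), a(11) → 14
combine 14, b(49) → 63
combine 63, c(66) → 129
The encoded length is the sum of every internal node's weight: 14 + 63 + 129 = 206 bits.

206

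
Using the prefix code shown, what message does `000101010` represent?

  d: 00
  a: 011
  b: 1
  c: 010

Read left to right; each codeword is recognised as soon as it completes (prefix code):
  00→d | 010→c | 1→b | 010→c
Decoded message: dcbc

dcbc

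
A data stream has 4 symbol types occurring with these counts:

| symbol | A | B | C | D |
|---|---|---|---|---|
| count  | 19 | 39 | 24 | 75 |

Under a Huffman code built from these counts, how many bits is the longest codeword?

Merge the two lowest-weight nodes at each step:
merge A(19) and C(24): 43
merge B(39) and 43: 82
merge D(75) and 82: 157
The rarest symbols sit at the bottom; the longest codeword is 3 bits.

3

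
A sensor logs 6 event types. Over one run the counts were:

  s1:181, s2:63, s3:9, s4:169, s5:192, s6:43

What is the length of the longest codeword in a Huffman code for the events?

4

Merge the two lowest-weight nodes at each step:
s3(9) + s6(43) → 52
52 + s2(63) → 115
115 + s4(169) → 284
s1(181) + s5(192) → 373
284 + 373 → 657
The rarest symbols sit at the bottom; the longest codeword is 4 bits.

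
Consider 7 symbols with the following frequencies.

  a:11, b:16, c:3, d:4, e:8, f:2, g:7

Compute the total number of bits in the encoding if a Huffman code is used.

Greedily combine the two least-frequent nodes:
f(2) + c(3) → 5
d(4) + 5 → 9
g(7) + e(8) → 15
9 + a(11) → 20
15 + b(16) → 31
20 + 31 → 51
Total encoded bits = sum of merged weights = 5 + 9 + 15 + 20 + 31 + 51 = 131.

131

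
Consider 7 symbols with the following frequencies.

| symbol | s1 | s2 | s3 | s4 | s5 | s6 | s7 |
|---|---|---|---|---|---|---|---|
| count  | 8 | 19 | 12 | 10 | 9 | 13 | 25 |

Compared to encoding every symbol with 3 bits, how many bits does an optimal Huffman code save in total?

27

Fixed-length: 3 bits × 96 symbols = 288 bits.
Huffman merges:
combine s1(8), s5(9) → 17
combine s4(10), s3(12) → 22
combine s6(13), 17 → 30
combine s2(19), 22 → 41
combine s7(25), 30 → 55
combine 41, 55 → 96
Huffman total = 17 + 22 + 30 + 41 + 55 + 96 = 261 bits.
Saving = 288 − 261 = 27 bits.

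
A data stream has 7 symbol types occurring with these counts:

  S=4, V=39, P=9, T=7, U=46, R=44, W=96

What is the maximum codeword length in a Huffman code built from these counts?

Merge the two lowest-weight nodes at each step:
merge S(4) and T(7): 11
merge P(9) and 11: 20
merge 20 and V(39): 59
merge R(44) and U(46): 90
merge 59 and 90: 149
merge W(96) and 149: 245
The rarest symbols sit at the bottom; the longest codeword is 5 bits.

5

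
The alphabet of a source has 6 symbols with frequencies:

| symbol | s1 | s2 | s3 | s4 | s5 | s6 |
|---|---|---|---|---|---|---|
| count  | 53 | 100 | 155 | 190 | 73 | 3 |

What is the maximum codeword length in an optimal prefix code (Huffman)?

Merge the two lowest-weight nodes at each step:
merge s6(3) and s1(53): 56
merge 56 and s5(73): 129
merge s2(100) and 129: 229
merge s3(155) and s4(190): 345
merge 229 and 345: 574
The rarest symbols sit at the bottom; the longest codeword is 4 bits.

4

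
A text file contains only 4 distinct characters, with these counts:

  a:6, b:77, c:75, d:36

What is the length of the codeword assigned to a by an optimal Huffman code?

3

Build the tree from the bottom:
a(6) + d(36) → 42
42 + c(75) → 117
b(77) + 117 → 194
a's leaf is at depth 3, giving a 3-bit codeword.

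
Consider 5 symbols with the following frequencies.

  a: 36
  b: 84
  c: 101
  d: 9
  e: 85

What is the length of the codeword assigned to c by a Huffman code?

Repeatedly merge the two smallest:
combine d(9), a(36) → 45
combine 45, b(84) → 129
combine e(85), c(101) → 186
combine 129, 186 → 315
The subtree containing c is merged 2 times, so code length = 2.

2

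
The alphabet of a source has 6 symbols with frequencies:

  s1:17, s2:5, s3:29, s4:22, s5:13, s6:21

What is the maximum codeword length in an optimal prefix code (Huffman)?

4

Merge the two lowest-weight nodes at each step:
merge s2(5) and s5(13): 18
merge s1(17) and 18: 35
merge s6(21) and s4(22): 43
merge s3(29) and 35: 64
merge 43 and 64: 107
The first pair merged (s2, s5) ends up deepest, at depth 4.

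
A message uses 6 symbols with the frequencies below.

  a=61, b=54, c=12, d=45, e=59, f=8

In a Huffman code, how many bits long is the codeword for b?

Build the tree from the bottom:
merge f(8) and c(12): 20
merge 20 and d(45): 65
merge b(54) and e(59): 113
merge a(61) and 65: 126
merge 113 and 126: 239
b's leaf is at depth 2, giving a 2-bit codeword.

2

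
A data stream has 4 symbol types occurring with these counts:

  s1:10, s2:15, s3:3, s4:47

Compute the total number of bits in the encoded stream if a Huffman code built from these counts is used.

116

Greedily combine the two least-frequent nodes:
merge s3(3) and s1(10): 13
merge 13 and s2(15): 28
merge 28 and s4(47): 75
Total encoded bits = sum of merged weights = 13 + 28 + 75 = 116.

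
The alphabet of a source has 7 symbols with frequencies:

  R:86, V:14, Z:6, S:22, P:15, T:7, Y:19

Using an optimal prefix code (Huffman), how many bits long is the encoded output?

375

Build the Huffman tree bottom-up:
combine Z(6), T(7) → 13
combine 13, V(14) → 27
combine P(15), Y(19) → 34
combine S(22), 27 → 49
combine 34, 49 → 83
combine 83, R(86) → 169
The encoded length is the sum of every internal node's weight: 13 + 27 + 34 + 49 + 83 + 169 = 375 bits.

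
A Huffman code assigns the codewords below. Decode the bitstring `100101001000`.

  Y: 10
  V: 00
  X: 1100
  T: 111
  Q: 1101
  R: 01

YRRVYV

Read left to right; each codeword is recognised as soon as it completes (prefix code):
  10→Y | 01→R | 01→R | 00→V | 10→Y | 00→V
Decoded message: YRRVYV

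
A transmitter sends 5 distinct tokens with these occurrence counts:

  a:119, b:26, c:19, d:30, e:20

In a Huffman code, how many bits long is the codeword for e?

Repeatedly merge the two smallest:
merge c(19) and e(20): 39
merge b(26) and d(30): 56
merge 39 and 56: 95
merge 95 and a(119): 214
The subtree containing e is merged 3 times, so code length = 3.

3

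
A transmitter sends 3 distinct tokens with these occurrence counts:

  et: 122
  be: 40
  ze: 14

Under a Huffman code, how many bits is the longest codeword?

Merge the two lowest-weight nodes at each step:
combine ze(14), be(40) → 54
combine 54, et(122) → 176
Maximum depth reached is 2.

2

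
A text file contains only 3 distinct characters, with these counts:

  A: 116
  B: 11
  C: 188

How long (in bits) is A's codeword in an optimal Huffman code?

Huffman merges, smallest pair first:
B(11) + A(116) → 127
127 + C(188) → 315
The subtree containing A is merged 2 times, so code length = 2.

2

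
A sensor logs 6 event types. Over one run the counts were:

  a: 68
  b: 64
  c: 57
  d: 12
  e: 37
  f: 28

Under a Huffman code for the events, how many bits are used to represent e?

3

Build the tree from the bottom:
merge d(12) and f(28): 40
merge e(37) and 40: 77
merge c(57) and b(64): 121
merge a(68) and 77: 145
merge 121 and 145: 266
The subtree containing e is merged 3 times, so code length = 3.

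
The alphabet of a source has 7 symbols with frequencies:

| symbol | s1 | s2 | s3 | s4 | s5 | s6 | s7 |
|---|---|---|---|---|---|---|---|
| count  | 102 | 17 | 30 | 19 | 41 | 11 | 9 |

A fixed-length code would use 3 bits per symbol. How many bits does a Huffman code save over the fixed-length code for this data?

148

Fixed-length: 3 bits × 229 symbols = 687 bits.
Huffman merges:
s7(9) + s6(11) → 20
s2(17) + s4(19) → 36
20 + s3(30) → 50
36 + s5(41) → 77
50 + 77 → 127
s1(102) + 127 → 229
Huffman total = 20 + 36 + 50 + 77 + 127 + 229 = 539 bits.
Saving = 687 − 539 = 148 bits.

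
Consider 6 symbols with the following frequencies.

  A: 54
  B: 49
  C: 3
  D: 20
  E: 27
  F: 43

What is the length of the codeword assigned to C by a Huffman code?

4

Repeatedly merge the two smallest:
merge C(3) and D(20): 23
merge 23 and E(27): 50
merge F(43) and B(49): 92
merge 50 and A(54): 104
merge 92 and 104: 196
C sits 4 levels below the root, so its codeword is 4 bits.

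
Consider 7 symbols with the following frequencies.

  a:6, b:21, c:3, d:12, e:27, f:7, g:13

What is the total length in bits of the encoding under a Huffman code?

Greedily combine the two least-frequent nodes:
combine c(3), a(6) → 9
combine f(7), 9 → 16
combine d(12), g(13) → 25
combine 16, b(21) → 37
combine 25, e(27) → 52
combine 37, 52 → 89
The encoded length is the sum of every internal node's weight: 9 + 16 + 25 + 37 + 52 + 89 = 228 bits.

228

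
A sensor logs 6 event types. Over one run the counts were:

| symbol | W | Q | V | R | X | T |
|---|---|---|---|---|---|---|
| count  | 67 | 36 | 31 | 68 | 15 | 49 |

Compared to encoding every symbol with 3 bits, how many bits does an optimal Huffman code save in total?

Fixed-length: 3 bits × 266 symbols = 798 bits.
Huffman merges:
merge X(15) and V(31): 46
merge Q(36) and 46: 82
merge T(49) and W(67): 116
merge R(68) and 82: 150
merge 116 and 150: 266
Huffman total = 46 + 82 + 116 + 150 + 266 = 660 bits.
Saving = 798 − 660 = 138 bits.

138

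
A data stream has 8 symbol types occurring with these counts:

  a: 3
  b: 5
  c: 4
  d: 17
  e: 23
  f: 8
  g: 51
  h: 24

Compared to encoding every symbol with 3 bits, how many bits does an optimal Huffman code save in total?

Fixed-length: 3 bits × 135 symbols = 405 bits.
Huffman merges:
a(3) + c(4) → 7
b(5) + 7 → 12
f(8) + 12 → 20
d(17) + 20 → 37
e(23) + h(24) → 47
37 + 47 → 84
g(51) + 84 → 135
Huffman total = 7 + 12 + 20 + 37 + 47 + 84 + 135 = 342 bits.
Saving = 405 − 342 = 63 bits.

63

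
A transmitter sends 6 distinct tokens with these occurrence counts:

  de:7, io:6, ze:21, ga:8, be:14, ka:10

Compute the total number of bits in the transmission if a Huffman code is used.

163

Merge the two smallest weights repeatedly:
io(6) + de(7) → 13
ga(8) + ka(10) → 18
13 + be(14) → 27
18 + ze(21) → 39
27 + 39 → 66
Total encoded bits = sum of merged weights = 13 + 18 + 27 + 39 + 66 = 163.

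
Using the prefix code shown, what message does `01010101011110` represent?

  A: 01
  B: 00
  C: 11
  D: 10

AAAAACD

Read left to right; each codeword is recognised as soon as it completes (prefix code):
  01→A | 01→A | 01→A | 01→A | 01→A | 11→C | 10→D
Decoded message: AAAAACD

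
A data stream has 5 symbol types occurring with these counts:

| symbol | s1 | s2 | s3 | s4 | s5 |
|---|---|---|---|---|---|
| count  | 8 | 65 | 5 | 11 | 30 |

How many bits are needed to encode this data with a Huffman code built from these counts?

210

Greedily combine the two least-frequent nodes:
s3(5) + s1(8) → 13
s4(11) + 13 → 24
24 + s5(30) → 54
54 + s2(65) → 119
Total encoded bits = sum of merged weights = 13 + 24 + 54 + 119 = 210.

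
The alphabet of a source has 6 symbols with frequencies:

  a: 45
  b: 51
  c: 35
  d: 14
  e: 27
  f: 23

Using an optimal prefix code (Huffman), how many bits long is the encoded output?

Greedily combine the two least-frequent nodes:
combine d(14), f(23) → 37
combine e(27), c(35) → 62
combine 37, a(45) → 82
combine b(51), 62 → 113
combine 82, 113 → 195
Total encoded bits = sum of merged weights = 37 + 62 + 82 + 113 + 195 = 489.

489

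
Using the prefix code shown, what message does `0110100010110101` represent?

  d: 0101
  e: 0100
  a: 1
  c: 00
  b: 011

bedad

Read left to right; each codeword is recognised as soon as it completes (prefix code):
  011→b | 0100→e | 0101→d | 1→a | 0101→d
Decoded message: bedad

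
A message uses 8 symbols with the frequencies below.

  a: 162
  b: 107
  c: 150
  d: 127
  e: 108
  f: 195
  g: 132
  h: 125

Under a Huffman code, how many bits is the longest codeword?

3

Merge the two lowest-weight nodes at each step:
combine b(107), e(108) → 215
combine h(125), d(127) → 252
combine g(132), c(150) → 282
combine a(162), f(195) → 357
combine 215, 252 → 467
combine 282, 357 → 639
combine 467, 639 → 1106
The rarest symbols sit at the bottom; the longest codeword is 3 bits.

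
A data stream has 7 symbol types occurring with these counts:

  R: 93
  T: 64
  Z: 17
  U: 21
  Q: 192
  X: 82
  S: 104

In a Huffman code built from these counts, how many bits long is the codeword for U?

4

Repeatedly merge the two smallest:
merge Z(17) and U(21): 38
merge 38 and T(64): 102
merge X(82) and R(93): 175
merge 102 and S(104): 206
merge 175 and Q(192): 367
merge 206 and 367: 573
U sits 4 levels below the root, so its codeword is 4 bits.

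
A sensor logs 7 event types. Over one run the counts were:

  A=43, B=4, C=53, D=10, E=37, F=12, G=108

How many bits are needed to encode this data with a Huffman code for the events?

Merge the two smallest weights repeatedly:
merge B(4) and D(10): 14
merge F(12) and 14: 26
merge 26 and E(37): 63
merge A(43) and C(53): 96
merge 63 and 96: 159
merge G(108) and 159: 267
Each symbol's bit-cost is frequency × depth; summing gives 625 bits (equivalently 14 + 26 + 63 + 96 + 159 + 267).

625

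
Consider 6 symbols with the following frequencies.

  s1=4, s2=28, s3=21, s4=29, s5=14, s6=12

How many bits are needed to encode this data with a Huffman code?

262

Merge the two smallest weights repeatedly:
merge s1(4) and s6(12): 16
merge s5(14) and 16: 30
merge s3(21) and s2(28): 49
merge s4(29) and 30: 59
merge 49 and 59: 108
Total encoded bits = sum of merged weights = 16 + 30 + 49 + 59 + 108 = 262.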